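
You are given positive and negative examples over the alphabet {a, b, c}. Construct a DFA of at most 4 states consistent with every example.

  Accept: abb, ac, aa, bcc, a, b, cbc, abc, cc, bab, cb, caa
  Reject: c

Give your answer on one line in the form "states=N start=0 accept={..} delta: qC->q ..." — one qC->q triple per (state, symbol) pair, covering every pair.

states=3 start=0 accept={0,1} delta: 0a->1 0b->0 0c->2 1a->0 1b->1 1c->0 2a->0 2b->1 2c->0

Grow the machine one transition at a time. Run the examples from 0; the earliest place one falls off (shortest prefix, ties alphabetical) gets sent to the lowest-numbered state that keeps every Accept/Reject pair distinguishable — a pair clashes when both reach the same state with identical unread suffix — and to a fresh state only if none does.
a: 0a undefined. 0a->0: no, ac/c meet in 0 with "c" left. Open state 1: 0a->1.
b: 0b undefined. 0b->0: ok.
c: 0c undefined. 0c->0: no, bcc/c meet in 0. 0c->1: no, a/c meet in 1. Open state 2: 0c->2.
aa: 1a undefined. 1a->0: ok.
ab: 1b undefined. 1b->0: no, abc/c meet in 2. 1b->1: ok.
ac: 1c undefined. 1c->0: ok.
ca: 2a undefined. 2a->0: ok.
cb: 2b undefined. 2b->0: no, cbc/c meet in 2. 2b->1: ok.
cc: 2c undefined. 2c->0: ok.
All examples now run through 3 states with every (state, symbol) defined. Accept strings end in {0,1}, Reject strings end in {2}; accept={0,1}.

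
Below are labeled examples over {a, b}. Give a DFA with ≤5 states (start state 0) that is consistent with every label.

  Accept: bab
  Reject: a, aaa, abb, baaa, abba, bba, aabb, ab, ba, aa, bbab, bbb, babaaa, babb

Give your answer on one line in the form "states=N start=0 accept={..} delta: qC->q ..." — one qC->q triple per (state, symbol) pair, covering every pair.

Grow the machine one transition at a time. Run the examples from 0; the earliest place one falls off (shortest prefix, ties alphabetical) gets sent to the lowest-numbered state that keeps every Accept/Reject pair distinguishable — a pair clashes when both reach the same state with identical unread suffix — and to a fresh state only if none does.
a: 0a undefined. 0a->0: ok.
b: 0b undefined. 0b->0: no, bab/a meet in 0. Open state 1: 0b->1.
ba: 1a undefined. 1a->0: no, bab/ab meet in 1. 1a->1: no, bab/abb meet in 1 with "b" left. Open state 2: 1a->2.
bb: 1b undefined. 1b->0: ok.
baa: 2a undefined. 2a->0: ok.
bab: 2b undefined. 2b->0: no, bab/a meet in 0. 2b->1: no, bab/ab meet in 1. 2b->2: no, bab/ba meet in 2. Open state 3: 2b->3.
baba: 3a undefined. 3a->0: ok.
babb: 3b undefined. 3b->0: ok.
All examples now run through 4 states with every (state, symbol) defined. Accept strings end in {3}, Reject strings end in {0,1,2}; accept={3}.

states=4 start=0 accept={3} delta: 0a->0 0b->1 1a->2 1b->0 2a->0 2b->3 3a->0 3b->0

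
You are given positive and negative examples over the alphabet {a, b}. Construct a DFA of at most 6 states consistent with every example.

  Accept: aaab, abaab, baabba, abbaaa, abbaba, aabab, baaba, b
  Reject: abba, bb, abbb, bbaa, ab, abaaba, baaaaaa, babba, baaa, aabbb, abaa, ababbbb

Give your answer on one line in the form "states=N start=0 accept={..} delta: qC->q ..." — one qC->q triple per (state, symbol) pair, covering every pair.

states=5 start=0 accept={1,4} delta: 0a->1 0b->1 1a->2 1b->2 2a->3 2b->2 3a->0 3b->4 4a->1 4b->0

Grow the machine one transition at a time. Run the examples from 0; the earliest place one falls off (shortest prefix, ties alphabetical) gets sent to the lowest-numbered state that keeps every Accept/Reject pair distinguishable — a pair clashes when both reach the same state with identical unread suffix — and to a fresh state only if none does.
a: 0a undefined. 0a->0: no, aaab/ab meet in 0 with "b" left. Open state 1: 0a->1.
b: 0b undefined. 0b->0: no, b/bb meet in 0. 0b->1: ok.
aa: 1a undefined. 1a->0: no, aaab/bb meet in 1 with "b" left. 1a->1: no, aaab/bb meet in 1 with "b" left. Open state 2: 1a->2.
ab: 1b undefined. 1b->0: no, abbaaa/baaa meet in 2 with "aa" left. 1b->1: no, abbaaa/baaa meet in 2 with "aa" left. 1b->2: ok.
aaa: 2a undefined. 2a->0: no, aaab/bbaa meet in 1. 2a->1: no, aaab/bb meet in 2. 2a->2: no, baabba/babba meet in 2 with "bba" left. Open state 3: 2a->3.
aab: 2b undefined. 2b->0: no, aabab/bb meet in 2. 2b->1: no, abbaaa/bbaa meet in 3 with "a" left. 2b->2: ok.
aaab: 3b undefined. 3b->0: no, baabba/bb meet in 2. 3b->1: no, baabba/abba meet in 3. 3b->2: no, aaab/bb meet in 2. 3b->3: no, aaab/abba meet in 3. Open state 4: 3b->4.
abaa: 3a undefined. 3a->0: ok.
ababb: 4b undefined. 4b->0: ok.
baaba: 4a undefined. 4a->0: no, abbaba/bbaa meet in 0. 4a->1: ok.
All examples now run through 5 states with every (state, symbol) defined. Accept strings end in {1,4}, Reject strings end in {0,2,3}; accept={1,4}.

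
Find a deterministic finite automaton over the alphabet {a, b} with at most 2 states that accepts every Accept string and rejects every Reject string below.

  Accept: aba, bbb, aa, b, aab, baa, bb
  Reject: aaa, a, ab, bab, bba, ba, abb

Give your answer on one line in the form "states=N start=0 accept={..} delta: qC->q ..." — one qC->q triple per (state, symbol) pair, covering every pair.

states=2 start=0 accept={0} delta: 0a->1 0b->0 1a->0 1b->1

State merging on the prefix tree: take the shortest (then alphabetical) example prefix whose next move is undefined and point that move at state 0, else 1, else 2, ...; a target is out if some Accept/Reject pair would then sit in one state with the same input left (inseparable). If every existing state is out, open a new one.
a: 0a undefined. 0a->0: no, aba/ba meet in 0 with "ba" left. Open state 1: 0a->1.
b: 0b undefined. 0b->0: ok.
aa: 1a undefined. 1a->0: ok.
ab: 1b undefined. 1b->0: no, aba/aaa meet in 1. 1b->1: ok.
All examples now run through 2 states with every (state, symbol) defined. Accept strings end in {0}, Reject strings end in {1}; accept={0}.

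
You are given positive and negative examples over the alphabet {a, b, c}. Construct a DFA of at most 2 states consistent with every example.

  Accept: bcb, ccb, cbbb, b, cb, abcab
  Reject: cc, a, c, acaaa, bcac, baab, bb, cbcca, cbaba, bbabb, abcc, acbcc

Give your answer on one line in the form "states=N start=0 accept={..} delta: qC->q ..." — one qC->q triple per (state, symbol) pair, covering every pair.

Fold the examples into a partial DFA from state 0: repeatedly fix the first undefined (state, symbol) met by the shortest-then-alphabetical prefix, trying targets in increasing order and rejecting any under which an Accept and a Reject string meet in one state with the same remainder; add a state when all current targets are rejected. Accepting states are where Accept strings end.
a: 0a undefined. 0a->0: ok.
b: 0b undefined. 0b->0: no, b/a meet in 0. Open state 1: 0b->1.
c: 0c undefined. 0c->0: ok.
ba: 1a undefined. 1a->0: no, ccb/baab meet in 1. 1a->1: ok.
bb: 1b undefined. 1b->0: ok.
bc: 1c undefined. 1c->0: ok.
All examples now run through 2 states with every (state, symbol) defined. Accept strings end in {1}, Reject strings end in {0}; accept={1}.

states=2 start=0 accept={1} delta: 0a->0 0b->1 0c->0 1a->1 1b->0 1c->0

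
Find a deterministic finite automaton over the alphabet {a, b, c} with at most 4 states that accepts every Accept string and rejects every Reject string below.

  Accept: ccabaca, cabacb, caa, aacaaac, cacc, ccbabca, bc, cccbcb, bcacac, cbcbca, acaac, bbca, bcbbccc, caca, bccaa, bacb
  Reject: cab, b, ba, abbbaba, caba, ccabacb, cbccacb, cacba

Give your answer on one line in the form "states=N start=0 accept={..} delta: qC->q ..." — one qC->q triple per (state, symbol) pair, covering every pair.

State merging on the prefix tree: take the shortest (then alphabetical) example prefix whose next move is undefined and point that move at state 0, else 1, else 2, ...; a target is out if some Accept/Reject pair would then sit in one state with the same input left (inseparable). If every existing state is out, open a new one.
a: 0a undefined. 0a->0: ok.
b: 0b undefined. 0b->0: ok.
c: 0c undefined. 0c->0: no, ccabaca/cab meet in 0. Open state 1: 0c->1.
ca: 1a undefined. 1a->0: no, caa/cab meet in 0. 1a->1: no, bacb/cab meet in 1 with "b" left. Open state 2: 1a->2.
cb: 1b undefined. 1b->0: no, bacb/b meet in 0. 1b->1: ok.
cc: 1c undefined. 1c->0: no, bc/ccabacb meet in 1. 1c->1: no, cabacb/ccabacb meet in 2 with "bacb" left. 1c->2: ok.
caa: 2a undefined. 2a->0: no, caa/b meet in 0. 2a->1: ok.
cab: 2b undefined. 2b->0: ok.
cac: 2c undefined. 2c->0: no, ccabaca/cab meet in 0. 2c->1: no, ccabaca/cacba meet in 2. 2c->2: ok.
All examples now run through 3 states with every (state, symbol) defined. Accept strings end in {1,2}, Reject strings end in {0}; accept={1,2}.

states=3 start=0 accept={1,2} delta: 0a->0 0b->0 0c->1 1a->2 1b->1 1c->2 2a->1 2b->0 2c->2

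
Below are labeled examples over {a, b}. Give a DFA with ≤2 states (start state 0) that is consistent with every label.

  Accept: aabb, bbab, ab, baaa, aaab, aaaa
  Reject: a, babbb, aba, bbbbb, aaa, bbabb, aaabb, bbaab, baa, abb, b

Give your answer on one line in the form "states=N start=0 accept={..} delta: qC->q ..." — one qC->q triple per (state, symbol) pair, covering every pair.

states=2 start=0 accept={0} delta: 0a->1 0b->1 1a->0 1b->0

Fold the examples into a partial DFA from state 0: repeatedly fix the first undefined (state, symbol) met by the shortest-then-alphabetical prefix, trying targets in increasing order and rejecting any under which an Accept and a Reject string meet in one state with the same remainder; add a state when all current targets are rejected. Accepting states are where Accept strings end.
a: 0a undefined. 0a->0: no, aabb/aaabb meet in 0 with "bb" left. Open state 1: 0a->1.
b: 0b undefined. 0b->0: no, baaa/aaa meet in 1 with "aa" left. 0b->1: ok.
aa: 1a undefined. 1a->0: ok.
ab: 1b undefined. 1b->0: ok.
All examples now run through 2 states with every (state, symbol) defined. Accept strings end in {0}, Reject strings end in {1}; accept={0}.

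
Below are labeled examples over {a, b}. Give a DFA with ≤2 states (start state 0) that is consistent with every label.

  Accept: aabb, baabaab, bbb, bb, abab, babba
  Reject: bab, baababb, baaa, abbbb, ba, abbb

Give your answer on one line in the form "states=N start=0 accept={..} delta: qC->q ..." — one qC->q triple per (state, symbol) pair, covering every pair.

states=2 start=0 accept={0} delta: 0a->1 0b->0 1a->0 1b->1

Grow the machine one transition at a time. Run the examples from 0; the earliest place one falls off (shortest prefix, ties alphabetical) gets sent to the lowest-numbered state that keeps every Accept/Reject pair distinguishable — a pair clashes when both reach the same state with identical unread suffix — and to a fresh state only if none does.
a: 0a undefined. 0a->0: no, bbb/abbb meet in 0 with "bbb" left. Open state 1: 0a->1.
b: 0b undefined. 0b->0: ok.
aa: 1a undefined. 1a->0: ok.
ab: 1b undefined. 1b->0: no, aabb/bab meet in 0. 1b->1: ok.
All examples now run through 2 states with every (state, symbol) defined. Accept strings end in {0}, Reject strings end in {1}; accept={0}.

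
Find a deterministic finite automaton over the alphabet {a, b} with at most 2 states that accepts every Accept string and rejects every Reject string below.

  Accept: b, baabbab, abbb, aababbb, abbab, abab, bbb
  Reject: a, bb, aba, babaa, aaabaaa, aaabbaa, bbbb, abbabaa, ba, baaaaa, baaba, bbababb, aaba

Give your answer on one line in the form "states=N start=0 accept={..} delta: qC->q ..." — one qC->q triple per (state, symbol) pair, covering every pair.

states=2 start=0 accept={1} delta: 0a->0 0b->1 1a->0 1b->0

Grow the machine one transition at a time. Run the examples from 0; the earliest place one falls off (shortest prefix, ties alphabetical) gets sent to the lowest-numbered state that keeps every Accept/Reject pair distinguishable — a pair clashes when both reach the same state with identical unread suffix — and to a fresh state only if none does.
a: 0a undefined. 0a->0: ok.
b: 0b undefined. 0b->0: no, b/a meet in 0. Open state 1: 0b->1.
ba: 1a undefined. 1a->0: ok.
bb: 1b undefined. 1b->0: ok.
All examples now run through 2 states with every (state, symbol) defined. Accept strings end in {1}, Reject strings end in {0}; accept={1}.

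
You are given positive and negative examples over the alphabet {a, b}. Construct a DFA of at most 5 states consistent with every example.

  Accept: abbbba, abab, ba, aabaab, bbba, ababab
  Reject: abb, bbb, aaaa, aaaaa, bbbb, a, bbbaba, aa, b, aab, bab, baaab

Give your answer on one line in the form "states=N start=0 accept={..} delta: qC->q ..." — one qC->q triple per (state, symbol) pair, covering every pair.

State merging on the prefix tree: take the shortest (then alphabetical) example prefix whose next move is undefined and point that move at state 0, else 1, else 2, ...; a target is out if some Accept/Reject pair would then sit in one state with the same input left (inseparable). If every existing state is out, open a new one.
a: 0a undefined. 0a->0: no, abab/bab meet in 0 with "bab" left. Open state 1: 0a->1.
b: 0b undefined. 0b->0: no, ba/a meet in 1. 0b->1: no, ba/aa meet in 1 with "a" left. Open state 2: 0b->2.
aa: 1a undefined. 1a->0: ok.
ab: 1b undefined. 1b->0: no, abab/aaaa meet in 0. 1b->1: no, abbbba/aaaa meet in 0. 1b->2: no, abab/bab meet in 2 with "ab" left. Open state 3: 1b->3.
ba: 2a undefined. 2a->0: no, ba/aaaa meet in 0. 2a->1: no, ba/aaaaa meet in 1. 2a->2: no, ba/b meet in 2. 2a->3: ok.
bb: 2b undefined. 2b->0: ok.
aba: 3a undefined. 3a->0: no, abab/bbb meet in 2. 3a->1: ok.
abb: 3b undefined. 3b->0: no, abbbba/aaaaa meet in 1. 3b->1: no, abbbba/aaaa meet in 0. 3b->2: no, abbbba/bbbaba meet in 3. 3b->3: no, abbbba/aaaaa meet in 1. Open state 4: 3b->4.
abbb: 4b undefined. 4b->0: ok.
bbbaba: 4a undefined. 4a->0: ok.
All examples now run through 5 states with every (state, symbol) defined. Accept strings end in {3}, Reject strings end in {0,1,2,4}; accept={3}.

states=5 start=0 accept={3} delta: 0a->1 0b->2 1a->0 1b->3 2a->3 2b->0 3a->1 3b->4 4a->0 4b->0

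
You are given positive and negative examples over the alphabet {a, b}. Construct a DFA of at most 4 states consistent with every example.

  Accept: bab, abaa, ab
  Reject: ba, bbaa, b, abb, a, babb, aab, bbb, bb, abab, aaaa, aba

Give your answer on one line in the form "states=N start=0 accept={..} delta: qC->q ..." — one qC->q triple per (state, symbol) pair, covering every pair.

states=4 start=0 accept={2} delta: 0a->1 0b->0 1a->0 1b->2 2a->3 2b->0 3a->2 3b->0

State merging on the prefix tree: take the shortest (then alphabetical) example prefix whose next move is undefined and point that move at state 0, else 1, else 2, ...; a target is out if some Accept/Reject pair would then sit in one state with the same input left (inseparable). If every existing state is out, open a new one.
a: 0a undefined. 0a->0: no, bab/abab meet in 0 with "bab" left. Open state 1: 0a->1.
b: 0b undefined. 0b->0: ok.
aa: 1a undefined. 1a->0: ok.
ab: 1b undefined. 1b->0: no, bab/bbaa meet in 0. 1b->1: no, bab/ba meet in 1. Open state 2: 1b->2.
aba: 2a undefined. 2a->0: no, abaa/ba meet in 1. 2a->1: no, bab/abab meet in 2. 2a->2: no, bab/aba meet in 2. Open state 3: 2a->3.
abb: 2b undefined. 2b->0: ok.
abaa: 3a undefined. 3a->0: no, abaa/bbaa meet in 0. 3a->1: no, abaa/ba meet in 1. 3a->2: ok.
abab: 3b undefined. 3b->0: ok.
All examples now run through 4 states with every (state, symbol) defined. Accept strings end in {2}, Reject strings end in {0,1,3}; accept={2}.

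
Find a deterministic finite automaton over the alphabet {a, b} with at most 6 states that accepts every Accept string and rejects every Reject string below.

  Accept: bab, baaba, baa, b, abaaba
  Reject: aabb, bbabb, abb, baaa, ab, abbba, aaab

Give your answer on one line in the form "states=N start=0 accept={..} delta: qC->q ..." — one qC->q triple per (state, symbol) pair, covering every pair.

Grow the machine one transition at a time. Run the examples from 0; the earliest place one falls off (shortest prefix, ties alphabetical) gets sent to the lowest-numbered state that keeps every Accept/Reject pair distinguishable — a pair clashes when both reach the same state with identical unread suffix — and to a fresh state only if none does.
a: 0a undefined. 0a->0: no, b/ab meet in 0 with "b" left. Open state 1: 0a->1.
b: 0b undefined. 0b->0: no, bab/ab meet in 1 with "b" left. 0b->1: ok.
aa: 1a undefined. 1a->0: ok.
ab: 1b undefined. 1b->0: no, bab/bbabb meet in 1. 1b->1: no, bab/aabb meet in 1. Open state 2: 1b->2.
aba: 2a undefined. 2a->0: no, baaba/baaa meet in 0. 2a->1: no, abaaba/baaa meet in 0. 2a->2: no, baaba/aabb meet in 2. Open state 3: 2a->3.
abb: 2b undefined. 2b->0: ok.
abaa: 3a undefined. 3a->0: no, abaaba/abb meet in 0. 3a->1: ok.
bbab: 3b undefined. 3b->0: no, bab/bbabb meet in 1. 3b->1: ok.
All examples now run through 4 states with every (state, symbol) defined. Accept strings end in {1,3}, Reject strings end in {0,2}; accept={1,3}.

states=4 start=0 accept={1,3} delta: 0a->1 0b->1 1a->0 1b->2 2a->3 2b->0 3a->1 3b->1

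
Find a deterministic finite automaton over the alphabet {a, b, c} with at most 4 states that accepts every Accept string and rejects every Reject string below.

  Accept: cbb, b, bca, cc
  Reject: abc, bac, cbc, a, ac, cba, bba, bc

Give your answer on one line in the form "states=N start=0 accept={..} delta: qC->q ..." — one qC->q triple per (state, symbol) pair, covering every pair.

states=3 start=0 accept={1} delta: 0a->0 0b->1 0c->2 1a->0 1b->0 1c->2 2a->1 2b->0 2c->1

State merging on the prefix tree: take the shortest (then alphabetical) example prefix whose next move is undefined and point that move at state 0, else 1, else 2, ...; a target is out if some Accept/Reject pair would then sit in one state with the same input left (inseparable). If every existing state is out, open a new one.
a: 0a undefined. 0a->0: ok.
b: 0b undefined. 0b->0: no, b/a meet in 0. Open state 1: 0b->1.
c: 0c undefined. 0c->0: no, cc/a meet in 0. 0c->1: no, b/ac meet in 1. Open state 2: 0c->2.
ba: 1a undefined. 1a->0: ok.
bb: 1b undefined. 1b->0: ok.
bc: 1c undefined. 1c->0: no, bca/abc meet in 0. 1c->1: no, b/abc meet in 1. 1c->2: ok.
cb: 2b undefined. 2b->0: ok.
cc: 2c undefined. 2c->0: no, cc/a meet in 0. 2c->1: ok.
bca: 2a undefined. 2a->0: no, bca/a meet in 0. 2a->1: ok.
All examples now run through 3 states with every (state, symbol) defined. Accept strings end in {1}, Reject strings end in {0,2}; accept={1}.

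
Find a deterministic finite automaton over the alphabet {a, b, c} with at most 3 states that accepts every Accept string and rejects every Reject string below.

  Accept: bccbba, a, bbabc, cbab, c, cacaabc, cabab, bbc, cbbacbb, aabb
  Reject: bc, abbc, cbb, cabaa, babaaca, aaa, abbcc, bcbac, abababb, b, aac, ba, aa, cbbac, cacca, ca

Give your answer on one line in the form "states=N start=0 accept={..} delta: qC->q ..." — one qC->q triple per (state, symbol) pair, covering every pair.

states=3 start=0 accept={0,1} delta: 0a->1 0b->2 0c->1 1a->2 1b->0 1c->0 2a->2 2b->1 2c->2

State merging on the prefix tree: take the shortest (then alphabetical) example prefix whose next move is undefined and point that move at state 0, else 1, else 2, ...; a target is out if some Accept/Reject pair would then sit in one state with the same input left (inseparable). If every existing state is out, open a new one.
a: 0a undefined. 0a->0: no, a/aaa meet in 0. Open state 1: 0a->1.
b: 0b undefined. 0b->0: no, a/ba meet in 1. 0b->1: no, a/b meet in 1. Open state 2: 0b->2.
c: 0c undefined. 0c->0: no, a/ca meet in 1. 0c->1: ok.
aa: 1a undefined. 1a->0: no, a/aaa meet in 1. 1a->1: no, a/aaa meet in 1. 1a->2: ok.
ab: 1b undefined. 1b->0: ok.
ba: 2a undefined. 2a->0: no, a/cbbac meet in 1. 2a->1: no, a/aaa meet in 1. 2a->2: ok.
bb: 2b undefined. 2b->0: no, aabb/cbb meet in 2. 2b->1: ok.
bc: 2c undefined. 2c->0: no, bccbba/cbb meet in 2. 2c->1: no, a/bc meet in 1. 2c->2: ok.
bbc: 1c undefined. 1c->0: ok.
All examples now run through 3 states with every (state, symbol) defined. Accept strings end in {0,1}, Reject strings end in {2}; accept={0,1}.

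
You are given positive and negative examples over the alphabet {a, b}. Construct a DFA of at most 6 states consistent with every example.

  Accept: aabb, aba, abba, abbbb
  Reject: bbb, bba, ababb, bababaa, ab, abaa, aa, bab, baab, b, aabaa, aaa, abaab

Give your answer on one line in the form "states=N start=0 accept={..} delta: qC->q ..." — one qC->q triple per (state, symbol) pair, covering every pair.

Fold the examples into a partial DFA from state 0: repeatedly fix the first undefined (state, symbol) met by the shortest-then-alphabetical prefix, trying targets in increasing order and rejecting any under which an Accept and a Reject string meet in one state with the same remainder; add a state when all current targets are rejected. Accepting states are where Accept strings end.
a: 0a undefined. 0a->0: no, abba/bba meet in 0 with "bba" left. Open state 1: 0a->1.
b: 0b undefined. 0b->0: ok.
aa: 1a undefined. 1a->0: no, aabb/bbb meet in 0. 1a->1: ok.
ab: 1b undefined. 1b->0: no, aabb/bbb meet in 0. 1b->1: no, aabb/bba meet in 1. Open state 2: 1b->2.
aba: 2a undefined. 2a->0: no, aba/bbb meet in 0. 2a->1: no, aabb/ababb meet in 2 with "b" left. 2a->2: no, aabb/abaab meet in 2 with "b" left. Open state 3: 2a->3.
abb: 2b undefined. 2b->0: no, aabb/bbb meet in 0. 2b->1: no, aabb/bba meet in 1. 2b->2: no, aabb/ab meet in 2. 2b->3: no, abba/abaa meet in 3 with "a" left. Open state 4: 2b->4.
abaa: 3a undefined. 3a->0: ok.
abab: 3b undefined. 3b->0: ok.
abba: 4a undefined. 4a->0: no, abba/bbb meet in 0. 4a->1: no, abba/bba meet in 1. 4a->2: no, abba/ab meet in 2. 4a->3: ok.
abbb: 4b undefined. 4b->0: no, abbbb/bbb meet in 0. 4b->1: no, abbbb/ab meet in 2. 4b->2: ok.
All examples now run through 5 states with every (state, symbol) defined. Accept strings end in {3,4}, Reject strings end in {0,1,2}; accept={3,4}.

states=5 start=0 accept={3,4} delta: 0a->1 0b->0 1a->1 1b->2 2a->3 2b->4 3a->0 3b->0 4a->3 4b->2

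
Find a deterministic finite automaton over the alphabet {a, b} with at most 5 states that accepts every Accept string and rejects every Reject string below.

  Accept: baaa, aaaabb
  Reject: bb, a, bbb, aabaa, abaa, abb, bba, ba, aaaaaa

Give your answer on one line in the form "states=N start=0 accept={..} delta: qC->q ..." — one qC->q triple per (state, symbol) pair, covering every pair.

states=5 start=0 accept={3} delta: 0a->1 0b->0 1a->2 1b->0 2a->3 2b->0 3a->4 3b->3 4a->0 4b->3

State merging on the prefix tree: take the shortest (then alphabetical) example prefix whose next move is undefined and point that move at state 0, else 1, else 2, ...; a target is out if some Accept/Reject pair would then sit in one state with the same input left (inseparable). If every existing state is out, open a new one.
a: 0a undefined. 0a->0: no, aaaabb/bb meet in 0 with "bb" left. Open state 1: 0a->1.
b: 0b undefined. 0b->0: ok.
aa: 1a undefined. 1a->0: no, baaa/a meet in 1. 1a->1: no, baaa/a meet in 1. Open state 2: 1a->2.
ab: 1b undefined. 1b->0: ok.
aaa: 2a undefined. 2a->0: no, baaa/bb meet in 0. 2a->1: no, baaa/a meet in 1. 2a->2: no, baaa/abaa meet in 2. Open state 3: 2a->3.
aab: 2b undefined. 2b->0: ok.
aaaa: 3a undefined. 3a->0: no, aaaabb/bb meet in 0. 3a->1: no, baaa/aaaaaa meet in 3. 3a->2: no, aaaabb/bb meet in 0. 3a->3: no, baaa/aaaaaa meet in 3. Open state 4: 3a->4.
aaaaa: 4a undefined. 4a->0: ok.
aaaab: 4b undefined. 4b->0: no, aaaabb/bb meet in 0. 4b->1: no, aaaabb/bb meet in 0. 4b->2: no, aaaabb/bb meet in 0. 4b->3: ok.
aaaabb: 3b undefined. 3b->0: no, aaaabb/bb meet in 0. 3b->1: no, aaaabb/a meet in 1. 3b->2: no, aaaabb/aabaa meet in 2. 3b->3: ok.
All examples now run through 5 states with every (state, symbol) defined. Accept strings end in {3}, Reject strings end in {0,1,2}; accept={3}.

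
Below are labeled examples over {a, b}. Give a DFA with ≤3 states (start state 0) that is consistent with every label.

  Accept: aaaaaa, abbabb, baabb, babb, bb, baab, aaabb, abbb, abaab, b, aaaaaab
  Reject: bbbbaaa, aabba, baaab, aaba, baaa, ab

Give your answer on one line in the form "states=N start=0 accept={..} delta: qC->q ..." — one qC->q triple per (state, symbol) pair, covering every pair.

states=3 start=0 accept={0} delta: 0a->1 0b->0 1a->0 1b->2 2a->1 2b->0

State merging on the prefix tree: take the shortest (then alphabetical) example prefix whose next move is undefined and point that move at state 0, else 1, else 2, ...; a target is out if some Accept/Reject pair would then sit in one state with the same input left (inseparable). If every existing state is out, open a new one.
a: 0a undefined. 0a->0: no, b/ab meet in 0 with "b" left. Open state 1: 0a->1.
b: 0b undefined. 0b->0: ok.
aa: 1a undefined. 1a->0: ok.
ab: 1b undefined. 1b->0: no, aaaaaa/baaab meet in 0. 1b->1: no, babb/bbbbaaa meet in 1. Open state 2: 1b->2.
aba: 2a undefined. 2a->0: no, abaab/baaab meet in 2. 2a->1: ok.
abb: 2b undefined. 2b->0: ok.
All examples now run through 3 states with every (state, symbol) defined. Accept strings end in {0}, Reject strings end in {1,2}; accept={0}.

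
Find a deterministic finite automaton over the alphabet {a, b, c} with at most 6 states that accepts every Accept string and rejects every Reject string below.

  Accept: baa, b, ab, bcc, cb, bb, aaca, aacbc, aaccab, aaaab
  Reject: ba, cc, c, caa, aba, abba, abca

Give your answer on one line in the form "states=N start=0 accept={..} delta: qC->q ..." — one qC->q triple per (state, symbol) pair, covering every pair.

states=3 start=0 accept={1} delta: 0a->0 0b->1 0c->2 1a->2 1b->1 1c->1 2a->1 2b->1 2c->0

Grow the machine one transition at a time. Run the examples from 0; the earliest place one falls off (shortest prefix, ties alphabetical) gets sent to the lowest-numbered state that keeps every Accept/Reject pair distinguishable — a pair clashes when both reach the same state with identical unread suffix — and to a fresh state only if none does.
a: 0a undefined. 0a->0: ok.
b: 0b undefined. 0b->0: no, baa/ba meet in 0. Open state 1: 0b->1.
c: 0c undefined. 0c->0: no, aaca/cc meet in 0. 0c->1: no, baa/caa meet in 1 with "aa" left. Open state 2: 0c->2.
ba: 1a undefined. 1a->0: no, baa/ba meet in 0. 1a->1: no, baa/ba meet in 1. 1a->2: ok.
bb: 1b undefined. 1b->0: no, bb/abba meet in 0. 1b->1: ok.
bc: 1c undefined. 1c->0: no, bcc/ba meet in 2. 1c->1: ok.
ca: 2a undefined. 2a->0: no, baa/caa meet in 0. 2a->1: ok.
cb: 2b undefined. 2b->0: no, aacbc/ba meet in 2. 2b->1: ok.
cc: 2c undefined. 2c->0: ok.
All examples now run through 3 states with every (state, symbol) defined. Accept strings end in {1}, Reject strings end in {0,2}; accept={1}.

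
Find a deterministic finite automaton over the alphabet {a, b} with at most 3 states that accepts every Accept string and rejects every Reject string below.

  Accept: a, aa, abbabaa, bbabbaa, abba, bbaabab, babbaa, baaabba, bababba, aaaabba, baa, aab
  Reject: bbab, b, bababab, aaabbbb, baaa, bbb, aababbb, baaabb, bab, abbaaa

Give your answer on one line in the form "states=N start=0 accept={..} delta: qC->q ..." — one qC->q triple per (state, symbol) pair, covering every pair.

states=3 start=0 accept={1,2} delta: 0a->1 0b->0 1a->2 1b->0 2a->0 2b->1

Grow the machine one transition at a time. Run the examples from 0; the earliest place one falls off (shortest prefix, ties alphabetical) gets sent to the lowest-numbered state that keeps every Accept/Reject pair distinguishable — a pair clashes when both reach the same state with identical unread suffix — and to a fresh state only if none does.
a: 0a undefined. 0a->0: no, aab/b meet in 0 with "b" left. Open state 1: 0a->1.
b: 0b undefined. 0b->0: ok.
aa: 1a undefined. 1a->0: no, a/baaa meet in 1. 1a->1: no, a/baaa meet in 1. Open state 2: 1a->2.
ab: 1b undefined. 1b->0: ok.
aaa: 2a undefined. 2a->0: ok.
aab: 2b undefined. 2b->0: no, bbaabab/bbab meet in 0. 2b->1: ok.
All examples now run through 3 states with every (state, symbol) defined. Accept strings end in {1,2}, Reject strings end in {0}; accept={1,2}.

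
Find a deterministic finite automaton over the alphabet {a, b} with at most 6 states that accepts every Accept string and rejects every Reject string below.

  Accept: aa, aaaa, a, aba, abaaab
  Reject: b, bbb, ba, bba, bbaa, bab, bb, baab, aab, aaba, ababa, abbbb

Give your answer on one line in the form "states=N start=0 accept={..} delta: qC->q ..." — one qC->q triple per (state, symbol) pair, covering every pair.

states=5 start=0 accept={0,1,3,4} delta: 0a->1 0b->2 1a->0 1b->3 2a->2 2b->2 3a->3 3b->4 4a->2 4b->0

State merging on the prefix tree: take the shortest (then alphabetical) example prefix whose next move is undefined and point that move at state 0, else 1, else 2, ...; a target is out if some Accept/Reject pair would then sit in one state with the same input left (inseparable). If every existing state is out, open a new one.
a: 0a undefined. 0a->0: no, aba/ba meet in 0 with "ba" left. Open state 1: 0a->1.
b: 0b undefined. 0b->0: no, aa/bbaa meet in 1 with "a" left. 0b->1: no, aa/ba meet in 1 with "a" left. Open state 2: 0b->2.
aa: 1a undefined. 1a->0: ok.
ab: 1b undefined. 1b->0: no, a/ababa meet in 1. 1b->1: no, a/abbbb meet in 1. 1b->2: no, aba/ba meet in 2 with "a" left. Open state 3: 1b->3.
ba: 2a undefined. 2a->0: no, aa/ba meet in 0. 2a->1: no, a/ba meet in 1. 2a->2: ok.
bb: 2b undefined. 2b->0: no, aa/bbaa meet in 0. 2b->1: no, aa/bba meet in 0. 2b->2: ok.
aba: 3a undefined. 3a->0: no, abaaab/b meet in 2. 3a->1: no, a/ababa meet in 1. 3a->2: no, aba/b meet in 2. 3a->3: ok.
abb: 3b undefined. 3b->0: no, a/ababa meet in 1. 3b->1: no, aa/ababa meet in 0. 3b->2: no, abaaab/b meet in 2. 3b->3: no, aba/ababa meet in 3. Open state 4: 3b->4.
abbb: 4b undefined. 4b->0: ok.
ababa: 4a undefined. 4a->0: no, aa/ababa meet in 0. 4a->1: no, a/ababa meet in 1. 4a->2: ok.
All examples now run through 5 states with every (state, symbol) defined. Accept strings end in {0,1,3,4}, Reject strings end in {2}; accept={0,1,3,4}.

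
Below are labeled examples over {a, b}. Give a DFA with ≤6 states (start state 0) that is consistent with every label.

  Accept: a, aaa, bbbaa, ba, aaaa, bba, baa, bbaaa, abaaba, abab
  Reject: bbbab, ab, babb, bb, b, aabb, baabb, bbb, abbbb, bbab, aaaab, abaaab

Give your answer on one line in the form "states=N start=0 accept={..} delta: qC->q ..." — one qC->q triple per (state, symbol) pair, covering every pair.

states=4 start=0 accept={0,2} delta: 0a->0 0b->1 1a->2 1b->3 2a->0 2b->0 3a->0 3b->3

State merging on the prefix tree: take the shortest (then alphabetical) example prefix whose next move is undefined and point that move at state 0, else 1, else 2, ...; a target is out if some Accept/Reject pair would then sit in one state with the same input left (inseparable). If every existing state is out, open a new one.
a: 0a undefined. 0a->0: ok.
b: 0b undefined. 0b->0: no, a/bbbab meet in 0. Open state 1: 0b->1.
ba: 1a undefined. 1a->0: no, abab/ab meet in 1. 1a->1: no, ba/ab meet in 1. Open state 2: 1a->2.
bb: 1b undefined. 1b->0: no, a/bb meet in 0. 1b->1: no, abab/bbbab meet in 2 with "b" left. 1b->2: no, ba/bb meet in 2. Open state 3: 1b->3.
baa: 2a undefined. 2a->0: ok.
bab: 2b undefined. 2b->0: ok.
bba: 3a undefined. 3a->0: ok.
bbb: 3b undefined. 3b->0: no, a/bbb meet in 0. 3b->1: no, a/bbbab meet in 0. 3b->2: no, a/abbbb meet in 0. 3b->3: ok.
All examples now run through 4 states with every (state, symbol) defined. Accept strings end in {0,2}, Reject strings end in {1,3}; accept={0,2}.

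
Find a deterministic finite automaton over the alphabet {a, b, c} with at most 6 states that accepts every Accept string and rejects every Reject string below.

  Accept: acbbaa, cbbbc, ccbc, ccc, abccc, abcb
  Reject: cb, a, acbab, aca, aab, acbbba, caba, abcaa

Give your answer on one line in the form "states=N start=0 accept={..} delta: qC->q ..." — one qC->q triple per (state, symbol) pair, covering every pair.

Grow the machine one transition at a time. Run the examples from 0; the earliest place one falls off (shortest prefix, ties alphabetical) gets sent to the lowest-numbered state that keeps every Accept/Reject pair distinguishable — a pair clashes when both reach the same state with identical unread suffix — and to a fresh state only if none does.
a: 0a undefined. 0a->0: ok.
c: 0c undefined. 0c->0: no, ccc/a meet in 0. Open state 1: 0c->1.
ab: 0b undefined. 0b->0: no, abcb/cb meet in 1 with "b" left. 0b->1: ok.
ca: 1a undefined. 1a->0: ok.
cb: 1b undefined. 1b->0: no, acbbaa/cb meet in 0. 1b->1: no, acbbaa/a meet in 0. Open state 2: 1b->2.
cc: 1c undefined. 1c->0: no, ccbc/a meet in 0. 1c->1: no, ccc/aab meet in 1. 1c->2: ok.
cbb: 2b undefined. 2b->0: no, acbbaa/a meet in 0. 2b->1: no, acbbaa/a meet in 0. 2b->2: no, acbbaa/abcaa meet in 2 with "aa" left. Open state 3: 2b->3.
ccc: 2c undefined. 2c->0: no, ccc/a meet in 0. 2c->1: no, ccc/aab meet in 1. 2c->2: no, ccc/cb meet in 2. 2c->3: ok.
abca: 2a undefined. 2a->0: ok.
cbbb: 3b undefined. 3b->0: no, cbbbc/acbab meet in 1. 3b->1: no, cbbbc/cb meet in 2. 3b->2: ok.
ccbc: 3c undefined. 3c->0: no, ccbc/a meet in 0. 3c->1: no, ccbc/acbab meet in 1. 3c->2: no, ccbc/cb meet in 2. 3c->3: ok.
acbba: 3a undefined. 3a->0: no, acbbaa/a meet in 0. 3a->1: no, acbbaa/a meet in 0. 3a->2: no, acbbaa/a meet in 0. 3a->3: ok.
All examples now run through 4 states with every (state, symbol) defined. Accept strings end in {3}, Reject strings end in {0,1,2}; accept={3}.

states=4 start=0 accept={3} delta: 0a->0 0b->1 0c->1 1a->0 1b->2 1c->2 2a->0 2b->3 2c->3 3a->3 3b->2 3c->3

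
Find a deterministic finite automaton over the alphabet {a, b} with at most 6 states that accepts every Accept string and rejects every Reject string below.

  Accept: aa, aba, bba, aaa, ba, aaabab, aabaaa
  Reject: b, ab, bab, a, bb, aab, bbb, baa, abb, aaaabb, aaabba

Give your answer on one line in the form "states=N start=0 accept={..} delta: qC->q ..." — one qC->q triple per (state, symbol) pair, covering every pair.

states=6 start=0 accept={0,3} delta: 0a->1 0b->2 1a->3 1b->1 2a->0 2b->1 3a->3 3b->4 4a->5 4b->4 5a->1 5b->0

State merging on the prefix tree: take the shortest (then alphabetical) example prefix whose next move is undefined and point that move at state 0, else 1, else 2, ...; a target is out if some Accept/Reject pair would then sit in one state with the same input left (inseparable). If every existing state is out, open a new one.
a: 0a undefined. 0a->0: no, aa/a meet in 0. Open state 1: 0a->1.
b: 0b undefined. 0b->0: no, aa/baa meet in 1 with "a" left. 0b->1: no, aaa/baa meet in 1 with "aa" left. Open state 2: 0b->2.
aa: 1a undefined. 1a->0: no, aaa/a meet in 1. 1a->1: no, aa/a meet in 1. 1a->2: no, aa/b meet in 2. Open state 3: 1a->3.
ab: 1b undefined. 1b->0: no, aba/a meet in 1. 1b->1: ok.
ba: 2a undefined. 2a->0: ok.
bb: 2b undefined. 2b->0: no, bba/ab meet in 1. 2b->1: ok.
aaa: 3a undefined. 3a->0: no, aa/aaabba meet in 3. 3a->1: no, aa/aaabba meet in 3. 3a->2: no, aa/aaabba meet in 3. 3a->3: ok.
aab: 3b undefined. 3b->0: no, ba/aab meet in 0. 3b->1: no, aa/aaabba meet in 3. 3b->2: no, aa/aaabba meet in 3. 3b->3: no, aa/aab meet in 3. Open state 4: 3b->4.
aaba: 4a undefined. 4a->0: no, aaabab/b meet in 2. 4a->1: no, aaabab/ab meet in 1. 4a->2: no, aaabab/ab meet in 1. 4a->3: no, aaabab/aab meet in 4. 4a->4: no, aaabab/aaaabb meet in 4 with "b" left. Open state 5: 4a->5.
aaabb: 4b undefined. 4b->0: no, ba/aaaabb meet in 0. 4b->1: no, aa/aaabba meet in 3. 4b->2: no, ba/aaabba meet in 0. 4b->3: no, aa/aaaabb meet in 3. 4b->4: ok.
aabaa: 5a undefined. 5a->0: no, aabaaa/ab meet in 1. 5a->1: ok.
aaabab: 5b undefined. 5b->0: ok.
All examples now run through 6 states with every (state, symbol) defined. Accept strings end in {0,3}, Reject strings end in {1,2,4,5}; accept={0,3}.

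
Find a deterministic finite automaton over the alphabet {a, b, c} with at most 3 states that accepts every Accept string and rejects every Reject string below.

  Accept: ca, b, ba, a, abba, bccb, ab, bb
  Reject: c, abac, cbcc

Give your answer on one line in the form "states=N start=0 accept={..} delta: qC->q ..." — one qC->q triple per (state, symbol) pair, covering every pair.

states=2 start=0 accept={0} delta: 0a->0 0b->0 0c->1 1a->0 1b->0 1c->1

State merging on the prefix tree: take the shortest (then alphabetical) example prefix whose next move is undefined and point that move at state 0, else 1, else 2, ...; a target is out if some Accept/Reject pair would then sit in one state with the same input left (inseparable). If every existing state is out, open a new one.
a: 0a undefined. 0a->0: ok.
b: 0b undefined. 0b->0: ok.
c: 0c undefined. 0c->0: no, ca/c meet in 0. Open state 1: 0c->1.
ca: 1a undefined. 1a->0: ok.
cb: 1b undefined. 1b->0: ok.
bcc: 1c undefined. 1c->0: no, ca/cbcc meet in 0. 1c->1: ok.
All examples now run through 2 states with every (state, symbol) defined. Accept strings end in {0}, Reject strings end in {1}; accept={0}.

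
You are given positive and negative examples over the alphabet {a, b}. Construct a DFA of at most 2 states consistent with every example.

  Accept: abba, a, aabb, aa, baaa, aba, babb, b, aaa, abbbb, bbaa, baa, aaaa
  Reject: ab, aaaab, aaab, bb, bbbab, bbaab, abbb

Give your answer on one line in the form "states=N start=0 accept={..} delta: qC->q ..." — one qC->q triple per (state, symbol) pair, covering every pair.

states=2 start=0 accept={1} delta: 0a->1 0b->1 1a->1 1b->0

Fold the examples into a partial DFA from state 0: repeatedly fix the first undefined (state, symbol) met by the shortest-then-alphabetical prefix, trying targets in increasing order and rejecting any under which an Accept and a Reject string meet in one state with the same remainder; add a state when all current targets are rejected. Accepting states are where Accept strings end.
a: 0a undefined. 0a->0: no, aabb/bb meet in 0 with "bb" left. Open state 1: 0a->1.
b: 0b undefined. 0b->0: no, b/bb meet in 0. 0b->1: ok.
aa: 1a undefined. 1a->0: no, a/aaaab meet in 1. 1a->1: ok.
ab: 1b undefined. 1b->0: ok.
All examples now run through 2 states with every (state, symbol) defined. Accept strings end in {1}, Reject strings end in {0}; accept={1}.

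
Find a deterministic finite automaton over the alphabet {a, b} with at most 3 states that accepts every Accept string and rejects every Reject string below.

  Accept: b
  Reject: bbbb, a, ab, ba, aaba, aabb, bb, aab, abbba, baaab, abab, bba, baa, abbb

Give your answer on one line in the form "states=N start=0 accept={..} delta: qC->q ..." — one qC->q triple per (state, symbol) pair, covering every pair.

states=3 start=0 accept={2} delta: 0a->1 0b->2 1a->1 1b->1 2a->0 2b->0

Fold the examples into a partial DFA from state 0: repeatedly fix the first undefined (state, symbol) met by the shortest-then-alphabetical prefix, trying targets in increasing order and rejecting any under which an Accept and a Reject string meet in one state with the same remainder; add a state when all current targets are rejected. Accepting states are where Accept strings end.
a: 0a undefined. 0a->0: no, b/ab meet in 0 with "b" left. Open state 1: 0a->1.
b: 0b undefined. 0b->0: no, b/bbbb meet in 0. 0b->1: no, b/a meet in 1. Open state 2: 0b->2.
aa: 1a undefined. 1a->0: no, b/aab meet in 2. 1a->1: ok.
ab: 1b undefined. 1b->0: no, b/aabb meet in 2. 1b->1: ok.
ba: 2a undefined. 2a->0: ok.
bb: 2b undefined. 2b->0: ok.
All examples now run through 3 states with every (state, symbol) defined. Accept strings end in {2}, Reject strings end in {0,1}; accept={2}.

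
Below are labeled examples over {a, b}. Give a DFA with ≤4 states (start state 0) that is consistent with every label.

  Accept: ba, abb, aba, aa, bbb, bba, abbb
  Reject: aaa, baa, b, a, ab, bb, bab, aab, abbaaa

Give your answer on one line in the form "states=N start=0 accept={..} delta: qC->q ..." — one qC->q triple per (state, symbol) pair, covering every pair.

Fold the examples into a partial DFA from state 0: repeatedly fix the first undefined (state, symbol) met by the shortest-then-alphabetical prefix, trying targets in increasing order and rejecting any under which an Accept and a Reject string meet in one state with the same remainder; add a state when all current targets are rejected. Accepting states are where Accept strings end.
a: 0a undefined. 0a->0: no, abb/bb meet in 0 with "bb" left. Open state 1: 0a->1.
b: 0b undefined. 0b->0: no, ba/a meet in 1. 0b->1: ok.
aa: 1a undefined. 1a->0: ok.
ab: 1b undefined. 1b->0: no, ba/ab meet in 0. 1b->1: no, ba/abbaaa meet in 0. Open state 2: 1b->2.
aba: 2a undefined. 2a->0: ok.
abb: 2b undefined. 2b->0: no, abbb/aaa meet in 1. 2b->1: no, ba/abbaaa meet in 0. 2b->2: no, ba/abbaaa meet in 0. Open state 3: 2b->3.
abba: 3a undefined. 3a->0: no, ba/abbaaa meet in 0. 3a->1: ok.
abbb: 3b undefined. 3b->0: ok.
All examples now run through 4 states with every (state, symbol) defined. Accept strings end in {0,3}, Reject strings end in {1,2}; accept={0,3}.

states=4 start=0 accept={0,3} delta: 0a->1 0b->1 1a->0 1b->2 2a->0 2b->3 3a->1 3b->0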